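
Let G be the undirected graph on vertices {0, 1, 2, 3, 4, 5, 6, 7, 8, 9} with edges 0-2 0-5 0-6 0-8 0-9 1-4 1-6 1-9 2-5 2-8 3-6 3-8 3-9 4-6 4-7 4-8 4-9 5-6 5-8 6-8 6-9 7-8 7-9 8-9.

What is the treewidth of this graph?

3

A width-3 tree decomposition is:
Bags: B1 = {0, 6, 8, 9}  B2 = {3, 6, 8, 9}  B3 = {0, 5, 6, 8}  B4 = {4, 6, 8, 9}  B5 = {4, 7, 8, 9}  B6 = {1, 4, 6, 9}  B7 = {0, 2, 5, 8}
Tree: B1–B2, B1–B3, B1–B4, B4–B5, B4–B6, B3–B7
Every bag has size at most 4, so the width is 4 − 1 = 3 and tw(G) ≤ 3. For the lower bound, the 4 vertices {0, 2, 5, 8} are pairwise adjacent, and any tree decomposition puts a clique entirely inside one bag — forcing width ≥ 3. The upper and lower bounds meet at 3, so that is the treewidth.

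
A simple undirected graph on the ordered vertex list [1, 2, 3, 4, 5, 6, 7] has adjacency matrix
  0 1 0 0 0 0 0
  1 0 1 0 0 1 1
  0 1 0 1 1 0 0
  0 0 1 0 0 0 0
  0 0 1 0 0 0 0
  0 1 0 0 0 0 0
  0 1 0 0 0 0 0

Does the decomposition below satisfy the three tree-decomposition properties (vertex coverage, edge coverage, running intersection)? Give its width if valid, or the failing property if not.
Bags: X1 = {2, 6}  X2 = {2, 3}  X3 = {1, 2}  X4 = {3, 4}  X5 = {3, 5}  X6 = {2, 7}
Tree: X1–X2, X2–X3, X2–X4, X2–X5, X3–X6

Checking the three conditions: (i) the bags cover all of {1, 2, 3, 4, 5, 6, 7}; (ii) for each edge, some bag contains both endpoints; (iii) the bags containing any fixed vertex form a subtree. All hold, so the decomposition is valid with width 2 − 1 = 1.

Yes; width 1.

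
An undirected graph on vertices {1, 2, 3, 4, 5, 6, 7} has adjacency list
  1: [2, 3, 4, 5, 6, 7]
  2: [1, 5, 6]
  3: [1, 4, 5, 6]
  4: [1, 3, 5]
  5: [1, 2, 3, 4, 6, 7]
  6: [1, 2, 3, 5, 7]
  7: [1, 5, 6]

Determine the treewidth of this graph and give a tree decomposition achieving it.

Treewidth 3.
Bags: B1 = {1, 3, 5, 6}  B2 = {1, 5, 6, 7}  B3 = {1, 2, 5, 6}  B4 = {1, 3, 4, 5}
Tree: B1–B2, B2–B3, B1–B4

The largest bag has 4 vertices, giving width 3; this decomposition certifies tw(G) ≤ 3. Conversely, {1, 3, 4, 5} is a clique of size 4, and the vertices of any clique must share a bag in every tree decomposition; so some bag has ≥ 4 vertices and tw(G) ≥ 3. Therefore the treewidth is 3.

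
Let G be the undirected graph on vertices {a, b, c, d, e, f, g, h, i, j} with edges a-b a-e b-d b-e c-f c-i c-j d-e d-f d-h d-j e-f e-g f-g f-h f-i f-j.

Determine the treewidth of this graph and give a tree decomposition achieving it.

The largest bag has 3 vertices, giving width 2; this decomposition certifies tw(G) ≤ 2. For the lower bound, the 3 vertices {a, b, e} are pairwise adjacent, and any tree decomposition puts a clique entirely inside one bag — forcing width ≥ 2. The upper and lower bounds meet at 2, so that is the treewidth.

Treewidth 2.
One such decomposition:
Bags: B1 = {d, f, j}  B2 = {d, e, f}  B3 = {b, d, e}  B4 = {d, f, h}  B5 = {a, b, e}  B6 = {c, f, j}  B7 = {c, f, i}  B8 = {e, f, g}
Tree: B1–B2, B2–B3, B2–B4, B3–B5, B1–B6, B6–B7, B2–B8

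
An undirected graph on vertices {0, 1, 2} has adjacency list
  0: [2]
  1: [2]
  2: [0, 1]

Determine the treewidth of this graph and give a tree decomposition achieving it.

Each bag holds 2 vertices, so the decomposition has width 1, which upper-bounds the treewidth. Since G has at least one edge (e.g. 1–2), it is not an edgeless graph, so tw(G) ≥ 1. Combining the bounds, tw(G) = 1.

Treewidth 1.
One such decomposition:
Bags: B1 = {1, 2}  B2 = {0, 2}
Tree: B1–B2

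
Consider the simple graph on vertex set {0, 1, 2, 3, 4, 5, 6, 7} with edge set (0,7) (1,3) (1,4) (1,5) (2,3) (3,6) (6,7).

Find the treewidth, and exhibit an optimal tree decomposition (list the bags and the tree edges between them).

The largest bag has 2 vertices, giving width 1; this decomposition certifies tw(G) ≤ 1. Since G has at least one edge (e.g. 7–6), it is not an edgeless graph, so tw(G) ≥ 1. The upper and lower bounds meet at 1, so that is the treewidth.

Treewidth 1.
Bags: B1 = {6, 7}  B2 = {3, 6}  B3 = {1, 3}  B4 = {0, 7}  B5 = {1, 4}  B6 = {1, 5}  B7 = {2, 3}
Tree: B1–B2, B2–B3, B1–B4, B3–B5, B3–B6, B3–B7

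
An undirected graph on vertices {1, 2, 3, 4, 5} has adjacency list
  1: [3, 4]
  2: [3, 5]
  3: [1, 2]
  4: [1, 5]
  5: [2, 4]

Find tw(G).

2

A width-2 tree decomposition is:
Bags: B1 = {1, 3, 4}  B2 = {3, 4, 5}  B3 = {2, 3, 5}
Tree: B1–B2, B2–B3
Every bag has size at most 3, so the width is 3 − 1 = 2 and tw(G) ≤ 2. The edges 3–1–4–5–2–3 form a cycle, so G is not a tree and its treewidth is at least 2. Therefore the treewidth is 2.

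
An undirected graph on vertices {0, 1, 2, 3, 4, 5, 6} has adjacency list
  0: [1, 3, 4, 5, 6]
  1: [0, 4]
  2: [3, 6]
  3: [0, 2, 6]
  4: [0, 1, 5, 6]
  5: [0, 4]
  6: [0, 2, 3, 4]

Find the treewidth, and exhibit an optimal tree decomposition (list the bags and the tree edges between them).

Every bag has size at most 3, so the width is 3 − 1 = 2 and tw(G) ≤ 2. On the other hand G contains the 3-clique {0, 3, 6}. A clique must lie in a single bag of any decomposition, so no decomposition can have width below 2. Combining the bounds, tw(G) = 2.

Treewidth 2.
One optimal decomposition is:
Bags: B1 = {0, 4, 6}  B2 = {0, 3, 6}  B3 = {2, 3, 6}  B4 = {0, 4, 5}  B5 = {0, 1, 4}
Tree: B1–B2, B2–B3, B1–B4, B1–B5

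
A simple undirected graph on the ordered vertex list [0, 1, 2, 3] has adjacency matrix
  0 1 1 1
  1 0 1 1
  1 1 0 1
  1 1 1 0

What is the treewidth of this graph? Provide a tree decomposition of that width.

Treewidth 3.
One optimal decomposition is:
Bags: B1 = {0, 1, 2, 3}
Tree: (single bag)

With just one bag of size 4, the width is 4 − 1 = 3, so tw(G) ≤ 3. On the other hand G contains the 4-clique {0, 1, 2, 3}. A clique must lie in a single bag of any decomposition, so no decomposition can have width below 3. Therefore the treewidth is 3.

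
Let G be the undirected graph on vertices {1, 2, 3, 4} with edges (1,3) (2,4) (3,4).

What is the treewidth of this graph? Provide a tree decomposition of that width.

Treewidth 1.
One such decomposition:
Bags: B1 = {1, 3}  B2 = {3, 4}  B3 = {2, 4}
Tree: B1–B2, B2–B3

Each bag holds 2 vertices, so the decomposition has width 1, which upper-bounds the treewidth. G has an edge, so its treewidth is at least 1. Combining the bounds, tw(G) = 1.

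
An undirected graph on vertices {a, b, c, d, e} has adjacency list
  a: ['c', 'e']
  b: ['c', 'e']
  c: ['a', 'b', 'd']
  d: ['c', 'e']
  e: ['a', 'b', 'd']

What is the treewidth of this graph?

2

A width-2 tree decomposition is:
Bags: B1 = {b, c, e}  B2 = {c, d, e}  B3 = {a, c, e}
Tree: B1–B2, B2–B3
The largest bag has 3 vertices, giving width 2; this decomposition certifies tw(G) ≤ 2. For the lower bound, G contains the cycle b–e–d–c–b, so G is not a forest; only forests have treewidth ≤ 1, hence tw(G) ≥ 2. Therefore the treewidth is 2.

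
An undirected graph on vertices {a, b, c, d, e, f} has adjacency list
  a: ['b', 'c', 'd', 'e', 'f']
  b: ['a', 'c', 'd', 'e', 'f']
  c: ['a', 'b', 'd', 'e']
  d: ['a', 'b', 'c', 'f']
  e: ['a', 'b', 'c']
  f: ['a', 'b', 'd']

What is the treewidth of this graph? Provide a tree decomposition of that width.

Each bag holds 4 vertices, so the decomposition has width 3, which upper-bounds the treewidth. For the lower bound, the 4 vertices {a, b, c, d} are pairwise adjacent, and any tree decomposition puts a clique entirely inside one bag — forcing width ≥ 3. Therefore the treewidth is 3.

Treewidth 3.
One such decomposition:
Bags: B1 = {a, b, d, f}  B2 = {a, b, c, d}  B3 = {a, b, c, e}
Tree: B1–B2, B2–B3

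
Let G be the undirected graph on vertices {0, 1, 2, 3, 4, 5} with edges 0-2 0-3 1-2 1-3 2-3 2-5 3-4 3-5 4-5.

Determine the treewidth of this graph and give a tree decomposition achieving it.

The largest bag has 3 vertices, giving width 2; this decomposition certifies tw(G) ≤ 2. Conversely, {0, 2, 3} is a clique of size 3, and the vertices of any clique must share a bag in every tree decomposition; so some bag has ≥ 3 vertices and tw(G) ≥ 2. Therefore the treewidth is 2.

Treewidth 2.
One optimal decomposition is:
Bags: B1 = {2, 3, 5}  B2 = {1, 2, 3}  B3 = {0, 2, 3}  B4 = {3, 4, 5}
Tree: B1–B2, B2–B3, B1–B4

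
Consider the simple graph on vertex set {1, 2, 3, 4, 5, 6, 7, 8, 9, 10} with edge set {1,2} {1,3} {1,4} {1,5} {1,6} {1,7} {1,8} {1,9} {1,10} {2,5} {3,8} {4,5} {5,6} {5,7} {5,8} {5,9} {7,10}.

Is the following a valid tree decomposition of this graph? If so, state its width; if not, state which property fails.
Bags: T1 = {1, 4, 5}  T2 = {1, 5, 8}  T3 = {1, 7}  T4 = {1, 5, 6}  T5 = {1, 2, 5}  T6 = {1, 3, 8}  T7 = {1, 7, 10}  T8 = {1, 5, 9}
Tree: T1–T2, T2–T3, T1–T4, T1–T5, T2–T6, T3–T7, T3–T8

A tree decomposition must satisfy three properties: every vertex lies in some bag; for every edge, both endpoints lie together in some bag; and for every vertex, the bags containing it form a connected subtree. Here edge (5,7) lies in no bag, so the decomposition is invalid.

No — edge (5,7) lies in no bag.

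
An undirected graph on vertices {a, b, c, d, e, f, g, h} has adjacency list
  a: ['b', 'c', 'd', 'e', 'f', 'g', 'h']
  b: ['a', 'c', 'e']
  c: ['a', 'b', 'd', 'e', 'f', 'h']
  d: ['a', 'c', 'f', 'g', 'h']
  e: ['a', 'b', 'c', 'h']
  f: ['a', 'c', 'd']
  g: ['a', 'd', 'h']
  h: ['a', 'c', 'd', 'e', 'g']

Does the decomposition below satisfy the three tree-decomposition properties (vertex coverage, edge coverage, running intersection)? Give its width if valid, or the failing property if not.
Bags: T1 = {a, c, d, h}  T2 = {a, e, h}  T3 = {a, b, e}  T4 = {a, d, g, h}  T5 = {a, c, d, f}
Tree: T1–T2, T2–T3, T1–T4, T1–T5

No — edge (c,e) lies in no bag.

A tree decomposition must satisfy three properties: every vertex lies in some bag; for every edge, both endpoints lie together in some bag; and for every vertex, the bags containing it form a connected subtree. Here edge (c,e) lies in no bag, so the decomposition is invalid.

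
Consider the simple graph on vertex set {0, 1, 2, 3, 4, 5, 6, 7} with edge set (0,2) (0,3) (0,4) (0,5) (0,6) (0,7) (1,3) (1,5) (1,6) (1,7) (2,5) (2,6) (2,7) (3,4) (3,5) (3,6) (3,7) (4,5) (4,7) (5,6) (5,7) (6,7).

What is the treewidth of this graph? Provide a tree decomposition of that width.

Treewidth 4.
One such decomposition:
Bags: B1 = {0, 3, 5, 6, 7}  B2 = {0, 2, 5, 6, 7}  B3 = {1, 3, 5, 6, 7}  B4 = {0, 3, 4, 5, 7}
Tree: B1–B2, B1–B3, B1–B4

The largest bag has 5 vertices, giving width 4; this decomposition certifies tw(G) ≤ 4. On the other hand G contains the 5-clique {0, 2, 5, 6, 7}. A clique must lie in a single bag of any decomposition, so no decomposition can have width below 4. Combining the bounds, tw(G) = 4.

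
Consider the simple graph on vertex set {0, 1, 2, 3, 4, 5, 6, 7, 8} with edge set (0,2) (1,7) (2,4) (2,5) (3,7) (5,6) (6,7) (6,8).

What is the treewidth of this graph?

A width-1 tree decomposition is:
Bags: B1 = {1, 7}  B2 = {6, 7}  B3 = {6, 8}  B4 = {5, 6}  B5 = {2, 5}  B6 = {2, 4}  B7 = {3, 7}  B8 = {0, 2}
Tree: B1–B2, B2–B3, B3–B4, B4–B5, B5–B6, B2–B7, B6–B8
Each bag holds 2 vertices, so the decomposition has width 1, which upper-bounds the treewidth. Any graph with an edge has treewidth ≥ 1, and G has the edge 1–7. Combining the bounds, tw(G) = 1.

1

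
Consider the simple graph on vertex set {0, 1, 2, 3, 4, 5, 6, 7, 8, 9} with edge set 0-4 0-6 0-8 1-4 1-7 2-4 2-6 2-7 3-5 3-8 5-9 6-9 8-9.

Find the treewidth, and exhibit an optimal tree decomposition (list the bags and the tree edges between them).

Every bag has size at most 3, so the width is 3 − 1 = 2 and tw(G) ≤ 2. Since 1–7–2–4–1 is a cycle in G, G is not acyclic. Forests are exactly the graphs of treewidth ≤ 1, so tw(G) ≥ 2. Therefore the treewidth is 2.

Treewidth 2.
One optimal decomposition is:
Bags: B1 = {1, 4, 7}  B2 = {2, 4, 7}  B3 = {0, 2, 4}  B4 = {0, 2, 6}  B5 = {0, 6, 8}  B6 = {6, 8, 9}  B7 = {3, 8, 9}  B8 = {3, 5, 9}
Tree: B1–B2, B2–B3, B3–B4, B4–B5, B5–B6, B6–B7, B7–B8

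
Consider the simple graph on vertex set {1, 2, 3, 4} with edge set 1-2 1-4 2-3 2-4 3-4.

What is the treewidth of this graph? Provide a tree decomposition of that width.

Treewidth 2.
One such decomposition:
Bags: B1 = {1, 2, 4}  B2 = {2, 3, 4}
Tree: B1–B2

Every bag has size at most 3, so the width is 3 − 1 = 2 and tw(G) ≤ 2. Conversely, {1, 2, 4} is a clique of size 3, and the vertices of any clique must share a bag in every tree decomposition; so some bag has ≥ 3 vertices and tw(G) ≥ 2. Combining the bounds, tw(G) = 2.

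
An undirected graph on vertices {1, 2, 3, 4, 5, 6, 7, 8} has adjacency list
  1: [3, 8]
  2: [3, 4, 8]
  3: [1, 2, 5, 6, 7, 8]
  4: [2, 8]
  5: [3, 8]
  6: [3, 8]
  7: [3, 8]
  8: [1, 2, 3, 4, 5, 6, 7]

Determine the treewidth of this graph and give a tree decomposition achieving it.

Each bag holds 3 vertices, so the decomposition has width 2, which upper-bounds the treewidth. On the other hand G contains the 3-clique {1, 3, 8}. A clique must lie in a single bag of any decomposition, so no decomposition can have width below 2. Combining the bounds, tw(G) = 2.

Treewidth 2.
One optimal decomposition is:
Bags: B1 = {3, 6, 8}  B2 = {2, 3, 8}  B3 = {3, 7, 8}  B4 = {2, 4, 8}  B5 = {1, 3, 8}  B6 = {3, 5, 8}
Tree: B1–B2, B1–B3, B2–B4, B2–B5, B5–B6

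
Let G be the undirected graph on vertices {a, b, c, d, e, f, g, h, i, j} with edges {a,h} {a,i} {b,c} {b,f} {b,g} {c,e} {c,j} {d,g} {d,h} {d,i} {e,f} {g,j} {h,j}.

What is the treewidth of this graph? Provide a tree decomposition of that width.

The largest bag has 3 vertices, giving width 2; this decomposition certifies tw(G) ≤ 2. The edges f–e–c–b–f form a cycle, so G is not a tree and its treewidth is at least 2. Hence tw(G) = 2 exactly.

Treewidth 2.
Bags: B1 = {b, e, f}  B2 = {b, c, e}  B3 = {b, c, g}  B4 = {c, g, j}  B5 = {d, g, j}  B6 = {d, h, j}  B7 = {d, h, i}  B8 = {a, h, i}
Tree: B1–B2, B2–B3, B3–B4, B4–B5, B5–B6, B6–B7, B7–B8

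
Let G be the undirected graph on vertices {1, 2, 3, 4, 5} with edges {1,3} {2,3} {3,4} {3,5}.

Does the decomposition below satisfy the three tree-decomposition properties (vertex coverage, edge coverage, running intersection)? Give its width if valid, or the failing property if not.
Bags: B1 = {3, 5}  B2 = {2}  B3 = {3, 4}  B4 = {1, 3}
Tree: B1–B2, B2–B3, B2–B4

No — edge (3,2) lies in no bag.

A tree decomposition must satisfy three properties: every vertex lies in some bag; for every edge, both endpoints lie together in some bag; and for every vertex, the bags containing it form a connected subtree. Here edge (3,2) lies in no bag, so the decomposition is invalid.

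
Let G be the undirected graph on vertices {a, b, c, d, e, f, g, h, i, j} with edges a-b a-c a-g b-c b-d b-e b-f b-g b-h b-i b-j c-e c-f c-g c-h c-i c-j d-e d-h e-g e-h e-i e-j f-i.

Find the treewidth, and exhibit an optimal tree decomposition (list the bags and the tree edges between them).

Treewidth 3.
One such decomposition:
Bags: B1 = {b, c, f, i}  B2 = {b, c, e, i}  B3 = {b, c, e, g}  B4 = {b, c, e, j}  B5 = {b, c, e, h}  B6 = {b, d, e, h}  B7 = {a, b, c, g}
Tree: B1–B2, B2–B3, B2–B4, B2–B5, B5–B6, B3–B7

Each bag holds 4 vertices, so the decomposition has width 3, which upper-bounds the treewidth. On the other hand G contains the 4-clique {b, d, e, h}. A clique must lie in a single bag of any decomposition, so no decomposition can have width below 3. Combining the bounds, tw(G) = 3.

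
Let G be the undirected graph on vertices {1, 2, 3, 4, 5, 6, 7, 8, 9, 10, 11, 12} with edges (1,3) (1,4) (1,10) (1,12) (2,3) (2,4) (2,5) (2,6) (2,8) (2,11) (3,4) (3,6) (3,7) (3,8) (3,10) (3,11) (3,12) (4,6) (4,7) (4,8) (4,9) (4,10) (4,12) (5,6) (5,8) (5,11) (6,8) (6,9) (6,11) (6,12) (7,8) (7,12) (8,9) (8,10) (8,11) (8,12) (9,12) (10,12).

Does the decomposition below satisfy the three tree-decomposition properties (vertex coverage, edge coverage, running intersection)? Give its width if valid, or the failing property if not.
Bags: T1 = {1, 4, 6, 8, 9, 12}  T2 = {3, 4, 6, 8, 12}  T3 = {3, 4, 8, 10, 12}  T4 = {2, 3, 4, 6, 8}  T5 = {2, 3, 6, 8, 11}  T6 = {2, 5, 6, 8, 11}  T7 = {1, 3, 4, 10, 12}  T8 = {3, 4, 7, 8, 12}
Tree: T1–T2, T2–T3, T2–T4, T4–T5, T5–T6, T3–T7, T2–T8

No — bags containing vertex 1 are not connected in the tree.

A tree decomposition must satisfy three properties: every vertex lies in some bag; for every edge, both endpoints lie together in some bag; and for every vertex, the bags containing it form a connected subtree. Here bags containing vertex 1 are not connected in the tree, so the decomposition is invalid.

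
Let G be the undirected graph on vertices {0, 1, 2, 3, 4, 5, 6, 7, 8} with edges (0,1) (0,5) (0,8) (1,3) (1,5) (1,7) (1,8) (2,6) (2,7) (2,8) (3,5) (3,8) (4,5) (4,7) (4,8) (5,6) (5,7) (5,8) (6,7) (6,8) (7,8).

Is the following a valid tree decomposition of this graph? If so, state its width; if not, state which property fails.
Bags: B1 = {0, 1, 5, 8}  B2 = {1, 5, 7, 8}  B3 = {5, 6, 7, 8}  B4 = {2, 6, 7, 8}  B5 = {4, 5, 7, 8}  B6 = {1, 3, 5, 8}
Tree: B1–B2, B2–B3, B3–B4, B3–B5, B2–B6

Every vertex of G appears in some bag (union = {0, 1, 2, 3, 4, 5, 6, 7, 8}); every edge is covered by a bag; and for each vertex v the set of bags containing v is connected in the bag tree. The decomposition is therefore valid. The largest bag has 4 vertices, so the width is 3.

Yes; width 3.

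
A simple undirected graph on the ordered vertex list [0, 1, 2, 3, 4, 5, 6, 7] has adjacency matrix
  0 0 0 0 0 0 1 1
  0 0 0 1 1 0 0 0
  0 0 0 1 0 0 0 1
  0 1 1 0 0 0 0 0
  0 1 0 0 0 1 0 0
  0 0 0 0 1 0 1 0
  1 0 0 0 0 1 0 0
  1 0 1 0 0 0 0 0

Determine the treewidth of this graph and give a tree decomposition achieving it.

The largest bag has 3 vertices, giving width 2; this decomposition certifies tw(G) ≤ 2. The edges 7–0–6–5–4–1–3–2–7 form a cycle, so G is not a tree and its treewidth is at least 2. Therefore the treewidth is 2.

Treewidth 2.
Bags: B1 = {0, 6, 7}  B2 = {5, 6, 7}  B3 = {4, 5, 7}  B4 = {1, 4, 7}  B5 = {1, 3, 7}  B6 = {2, 3, 7}
Tree: B1–B2, B2–B3, B3–B4, B4–B5, B5–B6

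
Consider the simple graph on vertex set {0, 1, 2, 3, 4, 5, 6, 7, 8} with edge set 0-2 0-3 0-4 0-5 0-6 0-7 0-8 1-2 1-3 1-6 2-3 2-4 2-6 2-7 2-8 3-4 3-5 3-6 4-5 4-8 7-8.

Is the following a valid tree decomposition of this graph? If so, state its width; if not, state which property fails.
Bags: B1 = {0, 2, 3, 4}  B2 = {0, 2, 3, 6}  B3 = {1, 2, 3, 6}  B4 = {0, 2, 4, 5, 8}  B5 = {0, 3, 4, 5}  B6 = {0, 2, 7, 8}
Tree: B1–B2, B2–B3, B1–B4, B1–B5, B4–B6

A tree decomposition must satisfy three properties: every vertex lies in some bag; for every edge, both endpoints lie together in some bag; and for every vertex, the bags containing it form a connected subtree. Here bags containing vertex 5 are not connected in the tree, so the decomposition is invalid.

No — bags containing vertex 5 are not connected in the tree.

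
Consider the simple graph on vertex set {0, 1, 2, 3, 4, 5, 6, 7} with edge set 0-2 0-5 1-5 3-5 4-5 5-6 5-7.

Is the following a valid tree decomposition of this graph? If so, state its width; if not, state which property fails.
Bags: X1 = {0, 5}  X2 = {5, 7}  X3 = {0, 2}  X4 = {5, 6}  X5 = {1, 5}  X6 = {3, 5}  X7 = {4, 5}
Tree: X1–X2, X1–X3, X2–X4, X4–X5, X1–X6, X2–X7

Yes; width 1.

Checking the three conditions: (i) the bags cover all of {0, 1, 2, 3, 4, 5, 6, 7}; (ii) for each edge, some bag contains both endpoints; (iii) the bags containing any fixed vertex form a subtree. All hold, so the decomposition is valid with width 2 − 1 = 1.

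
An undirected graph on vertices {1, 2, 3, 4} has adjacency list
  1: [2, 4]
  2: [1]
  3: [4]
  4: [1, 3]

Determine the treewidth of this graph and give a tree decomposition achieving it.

Treewidth 1.
Bags: B1 = {3, 4}  B2 = {1, 4}  B3 = {1, 2}
Tree: B1–B2, B2–B3

Every bag has size at most 2, so the width is 2 − 1 = 1 and tw(G) ≤ 1. Any graph with an edge has treewidth ≥ 1, and G has the edge 3–4. The upper and lower bounds meet at 1, so that is the treewidth.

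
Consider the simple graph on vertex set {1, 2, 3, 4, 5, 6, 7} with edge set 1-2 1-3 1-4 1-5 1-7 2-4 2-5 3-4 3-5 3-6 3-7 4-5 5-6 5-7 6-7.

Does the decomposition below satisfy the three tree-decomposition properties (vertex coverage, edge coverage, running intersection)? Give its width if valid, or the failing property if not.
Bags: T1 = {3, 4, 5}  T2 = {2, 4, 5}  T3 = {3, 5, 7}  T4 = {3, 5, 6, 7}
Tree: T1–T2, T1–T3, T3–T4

No — vertex 1 appears in no bag.

A tree decomposition must satisfy three properties: every vertex lies in some bag; for every edge, both endpoints lie together in some bag; and for every vertex, the bags containing it form a connected subtree. Here vertex 1 appears in no bag, so the decomposition is invalid.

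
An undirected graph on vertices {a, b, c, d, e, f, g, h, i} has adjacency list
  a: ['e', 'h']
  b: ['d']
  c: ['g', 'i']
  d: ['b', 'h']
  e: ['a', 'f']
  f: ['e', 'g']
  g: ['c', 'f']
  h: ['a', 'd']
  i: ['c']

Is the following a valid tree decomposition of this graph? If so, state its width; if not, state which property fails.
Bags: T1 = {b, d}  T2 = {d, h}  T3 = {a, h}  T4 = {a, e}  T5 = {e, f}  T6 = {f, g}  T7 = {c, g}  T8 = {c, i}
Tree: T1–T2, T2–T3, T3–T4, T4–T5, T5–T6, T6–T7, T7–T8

Vertex coverage: the bags together contain {a, b, c, d, e, f, g, h, i}, the full vertex set. Edge coverage: each edge of G has both endpoints in at least one bag. Running intersection: for every vertex, the bags containing it form a connected subtree. All three properties hold, so this is a valid tree decomposition of width max|bag| − 1 = 1, and hence tw(G) ≤ 1.

Yes; width 1.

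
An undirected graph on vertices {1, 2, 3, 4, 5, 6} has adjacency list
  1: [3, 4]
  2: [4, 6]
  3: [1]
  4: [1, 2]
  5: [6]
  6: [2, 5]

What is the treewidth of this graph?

A width-1 tree decomposition is:
Bags: B1 = {5, 6}  B2 = {2, 6}  B3 = {2, 4}  B4 = {1, 4}  B5 = {1, 3}
Tree: B1–B2, B2–B3, B3–B4, B4–B5
Every bag has size at most 2, so the width is 2 − 1 = 1 and tw(G) ≤ 1. G has an edge, so its treewidth is at least 1. Combining the bounds, tw(G) = 1.

1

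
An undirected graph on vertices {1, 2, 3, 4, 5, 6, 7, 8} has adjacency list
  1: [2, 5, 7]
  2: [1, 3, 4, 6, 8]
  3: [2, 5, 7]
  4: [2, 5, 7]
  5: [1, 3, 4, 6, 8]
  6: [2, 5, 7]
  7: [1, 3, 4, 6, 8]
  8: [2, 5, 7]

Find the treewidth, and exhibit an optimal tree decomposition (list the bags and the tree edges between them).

Treewidth 3.
Bags: B1 = {2, 5, 7, 8}  B2 = {1, 2, 5, 7}  B3 = {2, 4, 5, 7}  B4 = {2, 5, 6, 7}  B5 = {2, 3, 5, 7}
Tree: B1–B2, B2–B3, B3–B4, B4–B5

Every bag has size at most 4, so the width is 4 − 1 = 3 and tw(G) ≤ 3. For the lower bound: the 4 vertex sets {5,8}, {1,7}, {2}, {4} are disjoint, each induces a connected subgraph, and every pair is joined by at least one edge of G. Contracting each set to a single vertex therefore yields K_{4} as a minor, and since treewidth is minor-monotone, tw(G) ≥ tw(K_{4}) = 3. Therefore the treewidth is 3.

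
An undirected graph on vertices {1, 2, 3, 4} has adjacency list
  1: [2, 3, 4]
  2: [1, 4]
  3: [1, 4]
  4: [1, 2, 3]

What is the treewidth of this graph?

A width-2 tree decomposition is:
Bags: B1 = {1, 3, 4}  B2 = {1, 2, 4}
Tree: B1–B2
The largest bag has 3 vertices, giving width 2; this decomposition certifies tw(G) ≤ 2. Conversely, {1, 2, 4} is a clique of size 3, and the vertices of any clique must share a bag in every tree decomposition; so some bag has ≥ 3 vertices and tw(G) ≥ 2. The upper and lower bounds meet at 2, so that is the treewidth.

2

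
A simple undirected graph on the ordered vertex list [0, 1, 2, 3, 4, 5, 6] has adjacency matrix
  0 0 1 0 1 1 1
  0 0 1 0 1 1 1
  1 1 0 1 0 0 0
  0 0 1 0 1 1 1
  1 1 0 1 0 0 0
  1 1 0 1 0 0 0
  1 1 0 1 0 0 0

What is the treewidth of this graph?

3

A width-3 tree decomposition is:
Bags: B1 = {0, 1, 2, 3}  B2 = {0, 1, 3, 5}  B3 = {0, 1, 3, 4}  B4 = {0, 1, 3, 6}
Tree: B1–B2, B2–B3, B3–B4
The largest bag has 4 vertices, giving width 3; this decomposition certifies tw(G) ≤ 3. For the lower bound: the 4 vertex sets {2,3}, {0,5}, {1}, {4} are disjoint, each induces a connected subgraph, and every pair is joined by at least one edge of G. Contracting each set to a single vertex therefore yields K_{4} as a minor, and since treewidth is minor-monotone, tw(G) ≥ tw(K_{4}) = 3. Therefore the treewidth is 3.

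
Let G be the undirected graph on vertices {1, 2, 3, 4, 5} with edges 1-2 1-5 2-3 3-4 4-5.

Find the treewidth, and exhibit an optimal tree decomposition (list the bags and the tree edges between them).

The largest bag has 3 vertices, giving width 2; this decomposition certifies tw(G) ≤ 2. The edges 4–5–1–2–3–4 form a cycle, so G is not a tree and its treewidth is at least 2. Therefore the treewidth is 2.

Treewidth 2.
One optimal decomposition is:
Bags: B1 = {1, 4, 5}  B2 = {1, 2, 4}  B3 = {2, 3, 4}
Tree: B1–B2, B2–B3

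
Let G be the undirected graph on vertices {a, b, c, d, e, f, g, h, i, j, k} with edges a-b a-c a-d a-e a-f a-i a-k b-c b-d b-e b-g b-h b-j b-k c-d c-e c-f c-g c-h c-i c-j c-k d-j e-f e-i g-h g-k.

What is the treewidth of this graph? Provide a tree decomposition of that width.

Treewidth 3.
One optimal decomposition is:
Bags: B1 = {b, c, d, j}  B2 = {a, b, c, d}  B3 = {a, b, c, k}  B4 = {b, c, g, k}  B5 = {a, b, c, e}  B6 = {a, c, e, f}  B7 = {b, c, g, h}  B8 = {a, c, e, i}
Tree: B1–B2, B2–B3, B3–B4, B2–B5, B5–B6, B4–B7, B5–B8

The largest bag has 4 vertices, giving width 3; this decomposition certifies tw(G) ≤ 3. On the other hand G contains the 4-clique {a, c, e, f}. A clique must lie in a single bag of any decomposition, so no decomposition can have width below 3. Hence tw(G) = 3 exactly.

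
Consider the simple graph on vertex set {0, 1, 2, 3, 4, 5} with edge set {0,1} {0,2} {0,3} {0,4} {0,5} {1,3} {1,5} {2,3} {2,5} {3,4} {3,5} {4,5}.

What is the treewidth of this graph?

3

A width-3 tree decomposition is:
Bags: B1 = {0, 3, 4, 5}  B2 = {0, 2, 3, 5}  B3 = {0, 1, 3, 5}
Tree: B1–B2, B1–B3
The largest bag has 4 vertices, giving width 3; this decomposition certifies tw(G) ≤ 3. On the other hand G contains the 4-clique {0, 1, 3, 5}. A clique must lie in a single bag of any decomposition, so no decomposition can have width below 3. Therefore the treewidth is 3.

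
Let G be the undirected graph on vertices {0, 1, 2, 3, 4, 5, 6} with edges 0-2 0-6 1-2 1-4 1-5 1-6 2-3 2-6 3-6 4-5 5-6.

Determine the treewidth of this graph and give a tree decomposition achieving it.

The largest bag has 3 vertices, giving width 2; this decomposition certifies tw(G) ≤ 2. For the lower bound, the 3 vertices {1, 4, 5} are pairwise adjacent, and any tree decomposition puts a clique entirely inside one bag — forcing width ≥ 2. The upper and lower bounds meet at 2, so that is the treewidth.

Treewidth 2.
Bags: B1 = {1, 2, 6}  B2 = {1, 5, 6}  B3 = {0, 2, 6}  B4 = {1, 4, 5}  B5 = {2, 3, 6}
Tree: B1–B2, B1–B3, B2–B4, B3–B5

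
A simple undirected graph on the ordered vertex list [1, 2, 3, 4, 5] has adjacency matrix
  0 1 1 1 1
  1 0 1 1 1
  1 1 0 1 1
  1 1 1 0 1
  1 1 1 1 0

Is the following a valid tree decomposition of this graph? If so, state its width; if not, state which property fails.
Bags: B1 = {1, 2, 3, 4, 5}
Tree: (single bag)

Yes; width 4.

Vertex coverage: the bags together contain {1, 2, 3, 4, 5}, the full vertex set. Edge coverage: each edge of G has both endpoints in at least one bag. Running intersection: for every vertex, the bags containing it form a connected subtree. All three properties hold, so this is a valid tree decomposition of width max|bag| − 1 = 4, and hence tw(G) ≤ 4.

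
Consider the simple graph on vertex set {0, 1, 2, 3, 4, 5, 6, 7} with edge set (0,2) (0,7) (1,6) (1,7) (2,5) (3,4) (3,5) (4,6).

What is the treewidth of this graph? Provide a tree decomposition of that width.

Each bag holds 3 vertices, so the decomposition has width 2, which upper-bounds the treewidth. For the lower bound, G contains the cycle 7–0–2–5–3–4–6–1–7, so G is not a forest; only forests have treewidth ≤ 1, hence tw(G) ≥ 2. Combining the bounds, tw(G) = 2.

Treewidth 2.
One optimal decomposition is:
Bags: B1 = {0, 2, 7}  B2 = {2, 5, 7}  B3 = {3, 5, 7}  B4 = {3, 4, 7}  B5 = {4, 6, 7}  B6 = {1, 6, 7}
Tree: B1–B2, B2–B3, B3–B4, B4–B5, B5–B6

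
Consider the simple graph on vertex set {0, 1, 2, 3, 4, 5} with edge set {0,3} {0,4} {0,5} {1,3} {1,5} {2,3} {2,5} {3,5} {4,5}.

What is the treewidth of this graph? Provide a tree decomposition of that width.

The largest bag has 3 vertices, giving width 2; this decomposition certifies tw(G) ≤ 2. Conversely, {0, 3, 5} is a clique of size 3, and the vertices of any clique must share a bag in every tree decomposition; so some bag has ≥ 3 vertices and tw(G) ≥ 2. Combining the bounds, tw(G) = 2.

Treewidth 2.
One optimal decomposition is:
Bags: B1 = {0, 3, 5}  B2 = {2, 3, 5}  B3 = {0, 4, 5}  B4 = {1, 3, 5}
Tree: B1–B2, B1–B3, B1–B4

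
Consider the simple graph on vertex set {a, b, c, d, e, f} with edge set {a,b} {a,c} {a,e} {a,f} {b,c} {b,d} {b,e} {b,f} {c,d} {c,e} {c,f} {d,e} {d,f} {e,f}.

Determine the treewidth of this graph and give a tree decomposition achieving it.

Treewidth 4.
Bags: B1 = {b, c, d, e, f}  B2 = {a, b, c, e, f}
Tree: B1–B2

The largest bag has 5 vertices, giving width 4; this decomposition certifies tw(G) ≤ 4. For the lower bound, the 5 vertices {b, c, d, e, f} are pairwise adjacent, and any tree decomposition puts a clique entirely inside one bag — forcing width ≥ 4. Combining the bounds, tw(G) = 4.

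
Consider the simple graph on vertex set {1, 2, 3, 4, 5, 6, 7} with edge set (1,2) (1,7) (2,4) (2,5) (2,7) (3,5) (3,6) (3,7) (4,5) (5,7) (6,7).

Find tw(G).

2

A width-2 tree decomposition is:
Bags: B1 = {2, 5, 7}  B2 = {3, 5, 7}  B3 = {1, 2, 7}  B4 = {3, 6, 7}  B5 = {2, 4, 5}
Tree: B1–B2, B1–B3, B2–B4, B1–B5
The largest bag has 3 vertices, giving width 2; this decomposition certifies tw(G) ≤ 2. For the lower bound, the 3 vertices {2, 4, 5} are pairwise adjacent, and any tree decomposition puts a clique entirely inside one bag — forcing width ≥ 2. The upper and lower bounds meet at 2, so that is the treewidth.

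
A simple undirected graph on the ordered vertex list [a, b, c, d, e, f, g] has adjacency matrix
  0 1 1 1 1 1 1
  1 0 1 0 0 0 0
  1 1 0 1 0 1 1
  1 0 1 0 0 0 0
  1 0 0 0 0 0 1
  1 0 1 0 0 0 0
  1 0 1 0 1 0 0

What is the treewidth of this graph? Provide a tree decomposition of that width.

The largest bag has 3 vertices, giving width 2; this decomposition certifies tw(G) ≤ 2. Conversely, {a, e, g} is a clique of size 3, and the vertices of any clique must share a bag in every tree decomposition; so some bag has ≥ 3 vertices and tw(G) ≥ 2. The upper and lower bounds meet at 2, so that is the treewidth.

Treewidth 2.
One optimal decomposition is:
Bags: B1 = {a, c, f}  B2 = {a, c, g}  B3 = {a, e, g}  B4 = {a, b, c}  B5 = {a, c, d}
Tree: B1–B2, B2–B3, B1–B4, B4–B5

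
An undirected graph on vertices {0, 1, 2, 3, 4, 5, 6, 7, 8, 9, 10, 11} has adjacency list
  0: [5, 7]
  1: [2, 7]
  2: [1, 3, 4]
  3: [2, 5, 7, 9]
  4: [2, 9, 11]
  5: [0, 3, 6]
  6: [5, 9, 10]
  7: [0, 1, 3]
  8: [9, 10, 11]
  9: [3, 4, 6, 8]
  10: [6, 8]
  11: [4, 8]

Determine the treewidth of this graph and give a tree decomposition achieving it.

Each bag holds 4 vertices, so the decomposition has width 3, which upper-bounds the treewidth. For the lower bound: the 4 vertex sets {8,10,11}, {6}, {9}, {2,3,4,5} are disjoint, each induces a connected subgraph, and every pair is joined by at least one edge of G. Contracting each set to a single vertex therefore yields K_{4} as a minor, and since treewidth is minor-monotone, tw(G) ≥ tw(K_{4}) = 3. Therefore the treewidth is 3.

Treewidth 3.
Bags: B1 = {6, 8, 10, 11}  B2 = {6, 8, 9, 11}  B3 = {4, 6, 9, 11}  B4 = {4, 5, 6, 9}  B5 = {3, 4, 5, 9}  B6 = {2, 3, 4, 5}  B7 = {0, 2, 3, 5}  B8 = {0, 2, 3, 7}  B9 = {0, 1, 2, 7}
Tree: B1–B2, B2–B3, B3–B4, B4–B5, B5–B6, B6–B7, B7–B8, B8–B9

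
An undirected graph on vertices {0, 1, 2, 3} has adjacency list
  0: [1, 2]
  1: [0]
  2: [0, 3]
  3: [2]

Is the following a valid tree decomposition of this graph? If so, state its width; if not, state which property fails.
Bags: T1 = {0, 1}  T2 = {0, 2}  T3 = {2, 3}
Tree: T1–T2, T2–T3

Yes; width 1.

Vertex coverage: the bags together contain {0, 1, 2, 3}, the full vertex set. Edge coverage: each edge of G has both endpoints in at least one bag. Running intersection: for every vertex, the bags containing it form a connected subtree. All three properties hold, so this is a valid tree decomposition of width max|bag| − 1 = 1, and hence tw(G) ≤ 1.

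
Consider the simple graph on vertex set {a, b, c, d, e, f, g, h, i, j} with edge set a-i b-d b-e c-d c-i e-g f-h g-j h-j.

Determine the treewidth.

1

A width-1 tree decomposition is:
Bags: B1 = {f, h}  B2 = {h, j}  B3 = {g, j}  B4 = {e, g}  B5 = {b, e}  B6 = {b, d}  B7 = {c, d}  B8 = {c, i}  B9 = {a, i}
Tree: B1–B2, B2–B3, B3–B4, B4–B5, B5–B6, B6–B7, B7–B8, B8–B9
Every bag has size at most 2, so the width is 2 − 1 = 1 and tw(G) ≤ 1. G has an edge, so its treewidth is at least 1. Therefore the treewidth is 1.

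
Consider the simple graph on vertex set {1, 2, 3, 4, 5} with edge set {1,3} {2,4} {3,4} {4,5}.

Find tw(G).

1

A width-1 tree decomposition is:
Bags: B1 = {3, 4}  B2 = {2, 4}  B3 = {4, 5}  B4 = {1, 3}
Tree: B1–B2, B1–B3, B1–B4
The largest bag has 2 vertices, giving width 1; this decomposition certifies tw(G) ≤ 1. Since G has at least one edge (e.g. 3–4), it is not an edgeless graph, so tw(G) ≥ 1. The upper and lower bounds meet at 1, so that is the treewidth.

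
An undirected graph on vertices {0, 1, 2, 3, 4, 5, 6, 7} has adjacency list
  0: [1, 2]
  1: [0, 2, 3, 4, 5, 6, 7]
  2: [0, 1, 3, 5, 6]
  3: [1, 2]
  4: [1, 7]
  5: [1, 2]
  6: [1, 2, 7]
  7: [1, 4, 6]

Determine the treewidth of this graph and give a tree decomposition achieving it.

Each bag holds 3 vertices, so the decomposition has width 2, which upper-bounds the treewidth. Conversely, {0, 1, 2} is a clique of size 3, and the vertices of any clique must share a bag in every tree decomposition; so some bag has ≥ 3 vertices and tw(G) ≥ 2. Therefore the treewidth is 2.

Treewidth 2.
One optimal decomposition is:
Bags: B1 = {0, 1, 2}  B2 = {1, 2, 6}  B3 = {1, 2, 5}  B4 = {1, 2, 3}  B5 = {1, 6, 7}  B6 = {1, 4, 7}
Tree: B1–B2, B2–B3, B1–B4, B2–B5, B5–B6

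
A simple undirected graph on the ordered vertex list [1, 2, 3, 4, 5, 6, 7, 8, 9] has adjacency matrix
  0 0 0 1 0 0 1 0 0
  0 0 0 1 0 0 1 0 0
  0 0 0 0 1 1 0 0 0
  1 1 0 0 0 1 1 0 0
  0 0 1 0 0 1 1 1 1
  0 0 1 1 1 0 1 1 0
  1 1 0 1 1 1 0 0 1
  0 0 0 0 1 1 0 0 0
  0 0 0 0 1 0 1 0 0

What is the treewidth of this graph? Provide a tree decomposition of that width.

Each bag holds 3 vertices, so the decomposition has width 2, which upper-bounds the treewidth. Conversely, {5, 6, 8} is a clique of size 3, and the vertices of any clique must share a bag in every tree decomposition; so some bag has ≥ 3 vertices and tw(G) ≥ 2. The upper and lower bounds meet at 2, so that is the treewidth.

Treewidth 2.
One such decomposition:
Bags: B1 = {4, 6, 7}  B2 = {5, 6, 7}  B3 = {5, 6, 8}  B4 = {1, 4, 7}  B5 = {3, 5, 6}  B6 = {2, 4, 7}  B7 = {5, 7, 9}
Tree: B1–B2, B2–B3, B1–B4, B3–B5, B1–B6, B2–B7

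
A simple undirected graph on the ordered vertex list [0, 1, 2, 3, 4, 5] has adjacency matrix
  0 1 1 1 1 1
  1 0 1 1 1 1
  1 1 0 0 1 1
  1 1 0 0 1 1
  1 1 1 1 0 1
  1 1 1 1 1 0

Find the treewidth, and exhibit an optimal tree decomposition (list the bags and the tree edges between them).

Treewidth 4.
Bags: B1 = {0, 1, 2, 4, 5}  B2 = {0, 1, 3, 4, 5}
Tree: B1–B2

Each bag holds 5 vertices, so the decomposition has width 4, which upper-bounds the treewidth. Conversely, {0, 1, 2, 4, 5} is a clique of size 5, and the vertices of any clique must share a bag in every tree decomposition; so some bag has ≥ 5 vertices and tw(G) ≥ 4. Hence tw(G) = 4 exactly.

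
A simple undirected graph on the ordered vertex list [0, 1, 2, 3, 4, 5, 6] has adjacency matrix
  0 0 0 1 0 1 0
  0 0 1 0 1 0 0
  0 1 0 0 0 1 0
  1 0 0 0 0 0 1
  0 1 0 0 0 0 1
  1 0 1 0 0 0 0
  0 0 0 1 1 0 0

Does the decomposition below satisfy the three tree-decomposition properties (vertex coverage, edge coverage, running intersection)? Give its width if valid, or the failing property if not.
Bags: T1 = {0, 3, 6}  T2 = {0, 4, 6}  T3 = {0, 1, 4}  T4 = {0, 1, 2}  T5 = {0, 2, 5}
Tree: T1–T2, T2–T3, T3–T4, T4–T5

Yes; width 2.

Every vertex of G appears in some bag (union = {0, 1, 2, 3, 4, 5, 6}); every edge is covered by a bag; and for each vertex v the set of bags containing v is connected in the bag tree. The decomposition is therefore valid. The largest bag has 3 vertices, so the width is 2.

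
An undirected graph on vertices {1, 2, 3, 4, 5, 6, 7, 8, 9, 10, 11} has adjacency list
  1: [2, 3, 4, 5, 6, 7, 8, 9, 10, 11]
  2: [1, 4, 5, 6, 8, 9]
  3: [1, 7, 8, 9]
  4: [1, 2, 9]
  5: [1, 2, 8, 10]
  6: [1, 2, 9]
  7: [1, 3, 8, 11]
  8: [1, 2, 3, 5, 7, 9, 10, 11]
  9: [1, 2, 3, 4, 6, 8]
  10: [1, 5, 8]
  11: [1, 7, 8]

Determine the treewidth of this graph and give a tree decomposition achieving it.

Treewidth 3.
One such decomposition:
Bags: B1 = {1, 2, 8, 9}  B2 = {1, 2, 6, 9}  B3 = {1, 3, 8, 9}  B4 = {1, 2, 5, 8}  B5 = {1, 3, 7, 8}  B6 = {1, 2, 4, 9}  B7 = {1, 5, 8, 10}  B8 = {1, 7, 8, 11}
Tree: B1–B2, B1–B3, B1–B4, B3–B5, B1–B6, B4–B7, B5–B8

Each bag holds 4 vertices, so the decomposition has width 3, which upper-bounds the treewidth. On the other hand G contains the 4-clique {1, 2, 8, 9}. A clique must lie in a single bag of any decomposition, so no decomposition can have width below 3. The upper and lower bounds meet at 3, so that is the treewidth.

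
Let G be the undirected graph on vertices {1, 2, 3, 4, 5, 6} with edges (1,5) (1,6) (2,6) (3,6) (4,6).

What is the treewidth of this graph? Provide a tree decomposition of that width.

Treewidth 1.
Bags: B1 = {4, 6}  B2 = {1, 6}  B3 = {2, 6}  B4 = {3, 6}  B5 = {1, 5}
Tree: B1–B2, B2–B3, B3–B4, B2–B5

Every bag has size at most 2, so the width is 2 − 1 = 1 and tw(G) ≤ 1. Any graph with an edge has treewidth ≥ 1, and G has the edge 6–4. Hence tw(G) = 1 exactly.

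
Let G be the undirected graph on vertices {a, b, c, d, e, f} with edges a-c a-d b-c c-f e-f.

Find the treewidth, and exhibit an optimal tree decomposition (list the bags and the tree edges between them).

Treewidth 1.
Bags: B1 = {a, c}  B2 = {c, f}  B3 = {b, c}  B4 = {a, d}  B5 = {e, f}
Tree: B1–B2, B1–B3, B1–B4, B2–B5

Each bag holds 2 vertices, so the decomposition has width 1, which upper-bounds the treewidth. G has an edge, so its treewidth is at least 1. Therefore the treewidth is 1.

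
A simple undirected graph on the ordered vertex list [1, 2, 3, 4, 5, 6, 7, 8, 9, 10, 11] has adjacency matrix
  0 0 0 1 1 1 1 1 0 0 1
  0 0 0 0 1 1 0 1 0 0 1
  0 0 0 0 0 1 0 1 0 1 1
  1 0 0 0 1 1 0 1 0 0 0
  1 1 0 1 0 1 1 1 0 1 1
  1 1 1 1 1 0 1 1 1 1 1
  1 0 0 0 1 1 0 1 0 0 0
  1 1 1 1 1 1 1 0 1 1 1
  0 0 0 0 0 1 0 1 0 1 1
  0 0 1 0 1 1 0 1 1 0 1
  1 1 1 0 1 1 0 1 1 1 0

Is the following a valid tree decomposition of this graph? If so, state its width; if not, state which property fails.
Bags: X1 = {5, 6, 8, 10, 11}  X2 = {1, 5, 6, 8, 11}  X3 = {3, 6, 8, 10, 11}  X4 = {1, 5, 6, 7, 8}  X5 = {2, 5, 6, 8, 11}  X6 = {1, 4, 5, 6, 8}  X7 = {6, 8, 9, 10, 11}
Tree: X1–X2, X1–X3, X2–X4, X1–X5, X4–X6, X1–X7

Yes; width 4.

Every vertex of G appears in some bag (union = {1, 2, 3, 4, 5, 6, 7, 8, 9, 10, 11}); every edge is covered by a bag; and for each vertex v the set of bags containing v is connected in the bag tree. The decomposition is therefore valid. The largest bag has 5 vertices, so the width is 4.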